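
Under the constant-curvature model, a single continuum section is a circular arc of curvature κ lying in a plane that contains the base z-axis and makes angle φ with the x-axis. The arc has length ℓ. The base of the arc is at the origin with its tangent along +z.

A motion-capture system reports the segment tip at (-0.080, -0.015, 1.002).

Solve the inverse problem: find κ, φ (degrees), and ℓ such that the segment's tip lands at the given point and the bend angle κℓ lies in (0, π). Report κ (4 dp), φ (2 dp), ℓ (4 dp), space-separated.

ρ = √(x²+y²) = √(-0.080² + -0.015²) = 0.08139
φ = atan2(y, x) mod 360° = atan2(-0.015, -0.080) = 190.6197°
|p|² = ρ² + z² = 0.08139² + 1.002² = 1.01063
κ = 2ρ / |p|² = 2×0.08139 / 1.01063 = 0.16108
θ = 2·atan2(ρ, z) = 2·atan2(0.08139, 1.002) = 0.16211 rad
ℓ = θ/κ = 0.16211/0.16108 = 1.00640

0.1611 190.62 1.0064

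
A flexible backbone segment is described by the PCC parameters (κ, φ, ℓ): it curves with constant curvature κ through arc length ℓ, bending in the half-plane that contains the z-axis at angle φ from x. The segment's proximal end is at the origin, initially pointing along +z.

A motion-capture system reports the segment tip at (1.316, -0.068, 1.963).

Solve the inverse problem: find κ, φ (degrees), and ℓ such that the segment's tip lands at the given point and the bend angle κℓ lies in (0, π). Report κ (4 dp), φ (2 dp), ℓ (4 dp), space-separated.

ρ = √(x²+y²) = √(1.316² + -0.068²) = 1.31776
φ = atan2(y, x) mod 360° = atan2(-0.068, 1.316) = 357.0421°
|p|² = ρ² + z² = 1.31776² + 1.963² = 5.58985
κ = 2ρ / |p|² = 2×1.31776 / 5.58985 = 0.47148
θ = 2·atan2(ρ, z) = 2·atan2(1.31776, 1.963) = 1.18240 rad
ℓ = θ/κ = 1.18240/0.47148 = 2.50784

0.4715 357.04 2.5078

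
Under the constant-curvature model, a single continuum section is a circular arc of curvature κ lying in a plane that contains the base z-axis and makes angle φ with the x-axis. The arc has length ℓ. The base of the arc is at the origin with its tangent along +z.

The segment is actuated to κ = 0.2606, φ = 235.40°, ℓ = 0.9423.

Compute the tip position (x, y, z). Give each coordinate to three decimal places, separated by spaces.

θ = κ·ℓ = 0.2606 × 0.9423 = 0.24556 rad
ρ = (1 − cos θ)/κ = (1 − 0.97000)/0.2606 = 0.11512
z = sin θ / κ = 0.24310/0.2606 = 0.93286
x = ρ cos φ = 0.11512 × cos(235.40°) = -0.06537
y = ρ sin φ = 0.11512 × sin(235.40°) = -0.09476

-0.065 -0.095 0.933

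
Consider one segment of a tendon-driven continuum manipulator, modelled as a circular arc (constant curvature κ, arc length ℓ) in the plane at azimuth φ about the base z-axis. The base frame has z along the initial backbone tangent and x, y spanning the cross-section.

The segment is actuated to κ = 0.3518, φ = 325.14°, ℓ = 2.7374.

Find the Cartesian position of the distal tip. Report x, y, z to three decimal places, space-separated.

θ = κ·ℓ = 0.3518 × 2.7374 = 0.96302 rad
ρ = (1 − cos θ)/κ = (1 − 0.57105)/0.3518 = 1.21931
z = sin θ / κ = 0.82092/0.3518 = 2.33348
x = ρ cos φ = 1.21931 × cos(325.14°) = 1.00051
y = ρ sin φ = 1.21931 × sin(325.14°) = -0.69693

1.001 -0.697 2.333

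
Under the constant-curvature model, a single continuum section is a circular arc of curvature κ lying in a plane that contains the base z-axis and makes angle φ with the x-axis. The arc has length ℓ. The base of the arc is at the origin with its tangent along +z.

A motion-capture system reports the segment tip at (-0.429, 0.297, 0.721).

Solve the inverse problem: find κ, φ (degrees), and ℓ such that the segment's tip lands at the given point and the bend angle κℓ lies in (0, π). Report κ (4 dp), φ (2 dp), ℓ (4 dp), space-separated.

ρ = √(x²+y²) = √(-0.429² + 0.297²) = 0.52178
φ = atan2(y, x) mod 360° = atan2(0.297, -0.429) = 145.3048°
|p|² = ρ² + z² = 0.52178² + 0.721² = 0.79209
κ = 2ρ / |p|² = 2×0.52178 / 0.79209 = 1.31746
θ = 2·atan2(ρ, z) = 2·atan2(0.52178, 0.721) = 1.25289 rad
ℓ = θ/κ = 1.25289/1.31746 = 0.95099

1.3175 145.30 0.9510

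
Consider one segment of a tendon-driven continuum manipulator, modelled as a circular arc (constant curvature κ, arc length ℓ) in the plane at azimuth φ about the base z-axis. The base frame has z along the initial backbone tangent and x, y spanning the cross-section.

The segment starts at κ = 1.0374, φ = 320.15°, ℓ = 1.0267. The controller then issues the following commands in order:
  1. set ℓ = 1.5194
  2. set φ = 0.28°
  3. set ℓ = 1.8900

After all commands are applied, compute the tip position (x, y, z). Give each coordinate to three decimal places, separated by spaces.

initial: κ=1.0374, φ=320.15°, ℓ=1.0267
cmd 1: set ℓ=1.5194 → (κ,φ,ℓ)=(1.0374,320.15°,1.5194) → tip=(0.7441,-0.6210,0.9639)
cmd 2: set φ=0.28° → (κ,φ,ℓ)=(1.0374,0.28°,1.5194) → tip=(0.9692,0.0047,0.9639)
cmd 3: set ℓ=1.8900 → (κ,φ,ℓ)=(1.0374,0.28°,1.8900) → tip=(1.3303,0.0065,0.8916)

1.330 0.007 0.892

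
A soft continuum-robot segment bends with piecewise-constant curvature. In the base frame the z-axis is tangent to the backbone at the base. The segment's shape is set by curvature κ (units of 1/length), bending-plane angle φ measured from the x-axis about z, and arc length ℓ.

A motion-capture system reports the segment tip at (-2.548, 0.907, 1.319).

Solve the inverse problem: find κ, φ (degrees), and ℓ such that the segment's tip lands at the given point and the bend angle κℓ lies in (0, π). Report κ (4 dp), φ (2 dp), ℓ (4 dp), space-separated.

ρ = √(x²+y²) = √(-2.548² + 0.907²) = 2.70462
φ = atan2(y, x) mod 360° = atan2(0.907, -2.548) = 160.4060°
|p|² = ρ² + z² = 2.70462² + 1.319² = 9.05471
κ = 2ρ / |p|² = 2×2.70462 / 9.05471 = 0.59739
θ = 2·atan2(ρ, z) = 2·atan2(2.70462, 1.319) = 2.23410 rad
ℓ = θ/κ = 2.23410/0.59739 = 3.73974

0.5974 160.41 3.7397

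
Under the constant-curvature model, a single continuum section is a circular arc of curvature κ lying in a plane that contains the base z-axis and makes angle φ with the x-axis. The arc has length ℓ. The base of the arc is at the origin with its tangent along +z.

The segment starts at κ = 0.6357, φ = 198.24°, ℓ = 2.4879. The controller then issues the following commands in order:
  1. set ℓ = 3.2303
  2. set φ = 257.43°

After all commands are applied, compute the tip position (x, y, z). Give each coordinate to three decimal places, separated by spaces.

-0.501 -2.248 1.393

initial: κ=0.6357, φ=198.24°, ℓ=2.4879
cmd 1: set ℓ=3.2303 → (κ,φ,ℓ)=(0.6357,198.24°,3.2303) → tip=(-2.1875,-0.7209,1.3933)
cmd 2: set φ=257.43° → (κ,φ,ℓ)=(0.6357,257.43°,3.2303) → tip=(-0.5013,-2.2480,1.3933)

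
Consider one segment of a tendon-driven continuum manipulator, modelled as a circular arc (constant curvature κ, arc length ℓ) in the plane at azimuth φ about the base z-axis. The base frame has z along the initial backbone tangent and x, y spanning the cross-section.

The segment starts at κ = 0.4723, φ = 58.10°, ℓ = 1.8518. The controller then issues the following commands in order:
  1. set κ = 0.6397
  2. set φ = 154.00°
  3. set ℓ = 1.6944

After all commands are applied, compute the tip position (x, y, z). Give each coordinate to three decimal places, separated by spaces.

-0.748 0.365 1.382

initial: κ=0.4723, φ=58.10°, ℓ=1.8518
cmd 1: set κ=0.6397 → (κ,φ,ℓ)=(0.6397,58.10°,1.8518) → tip=(0.5149,0.8272,1.4481)
cmd 2: set φ=154.00° → (κ,φ,ℓ)=(0.6397,154.00°,1.8518) → tip=(-0.8758,0.4272,1.4481)
cmd 3: set ℓ=1.6944 → (κ,φ,ℓ)=(0.6397,154.00°,1.6944) → tip=(-0.7476,0.3647,1.3816)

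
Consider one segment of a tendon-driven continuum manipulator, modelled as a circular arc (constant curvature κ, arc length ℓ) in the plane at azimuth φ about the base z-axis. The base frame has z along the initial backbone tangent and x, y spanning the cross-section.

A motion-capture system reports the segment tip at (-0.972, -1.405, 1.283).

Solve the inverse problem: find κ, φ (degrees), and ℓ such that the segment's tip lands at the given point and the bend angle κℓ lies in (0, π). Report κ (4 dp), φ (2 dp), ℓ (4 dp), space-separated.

0.7485 235.32 2.4760

ρ = √(x²+y²) = √(-0.972² + -1.405²) = 1.70845
φ = atan2(y, x) mod 360° = atan2(-1.405, -0.972) = 235.3239°
|p|² = ρ² + z² = 1.70845² + 1.283² = 4.56490
κ = 2ρ / |p|² = 2×1.70845 / 4.56490 = 0.74852
θ = 2·atan2(ρ, z) = 2·atan2(1.70845, 1.283) = 1.85335 rad
ℓ = θ/κ = 1.85335/0.74852 = 2.47602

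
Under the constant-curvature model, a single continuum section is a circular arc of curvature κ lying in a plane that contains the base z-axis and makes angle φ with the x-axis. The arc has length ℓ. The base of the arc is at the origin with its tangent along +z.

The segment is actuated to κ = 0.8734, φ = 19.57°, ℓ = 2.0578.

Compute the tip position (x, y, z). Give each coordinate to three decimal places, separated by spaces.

1.321 0.470 1.116

θ = κ·ℓ = 0.8734 × 2.0578 = 1.79728 rad
ρ = (1 − cos θ)/κ = (1 − -0.22455)/0.8734 = 1.40206
z = sin θ / κ = 0.97446/0.8734 = 1.11571
x = ρ cos φ = 1.40206 × cos(19.57°) = 1.32106
y = ρ sin φ = 1.40206 × sin(19.57°) = 0.46963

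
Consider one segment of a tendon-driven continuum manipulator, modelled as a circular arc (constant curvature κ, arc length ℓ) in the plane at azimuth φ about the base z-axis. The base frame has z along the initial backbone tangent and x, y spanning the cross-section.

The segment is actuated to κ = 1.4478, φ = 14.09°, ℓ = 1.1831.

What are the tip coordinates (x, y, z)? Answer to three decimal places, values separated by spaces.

0.765 0.192 0.684

θ = κ·ℓ = 1.4478 × 1.1831 = 1.71289 rad
ρ = (1 − cos θ)/κ = (1 − -0.14162)/1.4478 = 0.78852
z = sin θ / κ = 0.98992/1.4478 = 0.68374
x = ρ cos φ = 0.78852 × cos(14.09°) = 0.76480
y = ρ sin φ = 0.78852 × sin(14.09°) = 0.19196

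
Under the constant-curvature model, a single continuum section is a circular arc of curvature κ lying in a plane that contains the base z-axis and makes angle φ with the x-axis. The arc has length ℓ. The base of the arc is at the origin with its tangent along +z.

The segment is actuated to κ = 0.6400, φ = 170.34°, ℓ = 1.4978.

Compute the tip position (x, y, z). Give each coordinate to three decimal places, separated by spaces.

θ = κ·ℓ = 0.6400 × 1.4978 = 0.95859 rad
ρ = (1 − cos θ)/κ = (1 − 0.57467)/0.6400 = 0.66457
z = sin θ / κ = 0.81838/0.6400 = 1.27872
x = ρ cos φ = 0.66457 × cos(170.34°) = -0.65515
y = ρ sin φ = 0.66457 × sin(170.34°) = 0.11152

-0.655 0.112 1.279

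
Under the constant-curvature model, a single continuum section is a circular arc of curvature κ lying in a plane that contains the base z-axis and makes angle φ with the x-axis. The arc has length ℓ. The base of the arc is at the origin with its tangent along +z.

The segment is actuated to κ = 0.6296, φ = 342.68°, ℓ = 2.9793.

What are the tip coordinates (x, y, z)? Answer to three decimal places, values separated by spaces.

θ = κ·ℓ = 0.6296 × 2.9793 = 1.87577 rad
ρ = (1 − cos θ)/κ = (1 − -0.30027)/0.6296 = 2.06522
z = sin θ / κ = 0.95386/0.6296 = 1.51502
x = ρ cos φ = 2.06522 × cos(342.68°) = 1.97158
y = ρ sin φ = 2.06522 × sin(342.68°) = -0.61483

1.972 -0.615 1.515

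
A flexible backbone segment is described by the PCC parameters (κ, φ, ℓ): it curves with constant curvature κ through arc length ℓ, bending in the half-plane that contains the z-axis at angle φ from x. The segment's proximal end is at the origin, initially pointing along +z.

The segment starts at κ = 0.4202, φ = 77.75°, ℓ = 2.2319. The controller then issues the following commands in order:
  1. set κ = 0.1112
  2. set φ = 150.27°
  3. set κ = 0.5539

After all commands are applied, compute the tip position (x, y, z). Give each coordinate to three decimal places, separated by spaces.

initial: κ=0.4202, φ=77.75°, ℓ=2.2319
cmd 1: set κ=0.1112 → (κ,φ,ℓ)=(0.1112,77.75°,2.2319) → tip=(0.0585,0.2693,2.2091)
cmd 2: set φ=150.27° → (κ,φ,ℓ)=(0.1112,150.27°,2.2319) → tip=(-0.2393,0.1366,2.2091)
cmd 3: set κ=0.5539 → (κ,φ,ℓ)=(0.5539,150.27°,2.2319) → tip=(-1.0530,0.6013,1.7053)

-1.053 0.601 1.705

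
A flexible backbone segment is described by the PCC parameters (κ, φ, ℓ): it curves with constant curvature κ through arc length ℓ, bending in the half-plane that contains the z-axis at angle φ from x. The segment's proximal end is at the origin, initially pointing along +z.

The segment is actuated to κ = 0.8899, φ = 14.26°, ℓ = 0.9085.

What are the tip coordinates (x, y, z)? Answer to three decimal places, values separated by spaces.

0.337 0.086 0.813

θ = κ·ℓ = 0.8899 × 0.9085 = 0.80847 rad
ρ = (1 − cos θ)/κ = (1 − 0.69060)/0.8899 = 0.34768
z = sin θ / κ = 0.72323/0.8899 = 0.81271
x = ρ cos φ = 0.34768 × cos(14.26°) = 0.33696
y = ρ sin φ = 0.34768 × sin(14.26°) = 0.08564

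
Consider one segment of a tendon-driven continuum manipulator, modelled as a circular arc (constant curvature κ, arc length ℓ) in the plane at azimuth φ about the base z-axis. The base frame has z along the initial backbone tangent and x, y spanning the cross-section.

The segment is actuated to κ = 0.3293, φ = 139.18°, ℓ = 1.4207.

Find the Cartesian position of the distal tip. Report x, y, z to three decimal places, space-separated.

-0.247 0.213 1.369

θ = κ·ℓ = 0.3293 × 1.4207 = 0.46784 rad
ρ = (1 − cos θ)/κ = (1 − 0.89255)/0.3293 = 0.32631
z = sin θ / κ = 0.45096/0.3293 = 1.36944
x = ρ cos φ = 0.32631 × cos(139.18°) = -0.24694
y = ρ sin φ = 0.32631 × sin(139.18°) = 0.21330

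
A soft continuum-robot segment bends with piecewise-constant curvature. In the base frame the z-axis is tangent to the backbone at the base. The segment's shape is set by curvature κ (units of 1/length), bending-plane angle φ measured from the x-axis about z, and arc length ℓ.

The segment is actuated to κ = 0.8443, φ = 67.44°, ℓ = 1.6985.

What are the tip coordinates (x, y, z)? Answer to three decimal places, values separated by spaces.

θ = κ·ℓ = 0.8443 × 1.6985 = 1.43404 rad
ρ = (1 − cos θ)/κ = (1 − 0.13633)/0.8443 = 1.02295
z = sin θ / κ = 0.99066/0.8443 = 1.17336
x = ρ cos φ = 1.02295 × cos(67.44°) = 0.39245
y = ρ sin φ = 1.02295 × sin(67.44°) = 0.94467

0.392 0.945 1.173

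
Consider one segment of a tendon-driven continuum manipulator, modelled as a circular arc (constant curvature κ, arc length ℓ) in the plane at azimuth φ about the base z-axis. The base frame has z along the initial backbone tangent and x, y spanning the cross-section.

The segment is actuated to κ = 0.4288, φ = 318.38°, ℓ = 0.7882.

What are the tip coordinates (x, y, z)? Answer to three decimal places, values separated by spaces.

0.099 -0.088 0.773

θ = κ·ℓ = 0.4288 × 0.7882 = 0.33798 rad
ρ = (1 − cos θ)/κ = (1 − 0.94343)/0.4288 = 0.13193
z = sin θ / κ = 0.33158/0.4288 = 0.77328
x = ρ cos φ = 0.13193 × cos(318.38°) = 0.09863
y = ρ sin φ = 0.13193 × sin(318.38°) = -0.08763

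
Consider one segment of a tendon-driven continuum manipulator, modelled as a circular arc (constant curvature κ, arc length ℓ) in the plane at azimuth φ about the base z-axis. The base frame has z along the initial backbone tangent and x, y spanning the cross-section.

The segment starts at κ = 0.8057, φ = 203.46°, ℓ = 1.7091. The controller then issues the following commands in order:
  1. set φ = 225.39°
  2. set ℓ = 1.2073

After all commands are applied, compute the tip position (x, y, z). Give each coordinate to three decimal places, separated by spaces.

-0.381 -0.386 1.026

initial: κ=0.8057, φ=203.46°, ℓ=1.7091
cmd 1: set φ=225.39° → (κ,φ,ℓ)=(0.8057,225.39°,1.7091) → tip=(-0.7038,-0.7134,1.2179)
cmd 2: set ℓ=1.2073 → (κ,φ,ℓ)=(0.8057,225.39°,1.2073) → tip=(-0.3809,-0.3861,1.0257)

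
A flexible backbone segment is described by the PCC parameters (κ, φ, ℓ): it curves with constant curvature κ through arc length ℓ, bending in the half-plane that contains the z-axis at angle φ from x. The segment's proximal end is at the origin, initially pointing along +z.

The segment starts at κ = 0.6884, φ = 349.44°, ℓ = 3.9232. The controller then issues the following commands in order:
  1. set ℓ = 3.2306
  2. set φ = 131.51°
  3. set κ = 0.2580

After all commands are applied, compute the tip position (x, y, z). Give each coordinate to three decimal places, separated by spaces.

initial: κ=0.6884, φ=349.44°, ℓ=3.9232
cmd 1: set ℓ=3.2306 → (κ,φ,ℓ)=(0.6884,349.44°,3.2306) → tip=(2.2958,-0.4280,1.1537)
cmd 2: set φ=131.51° → (κ,φ,ℓ)=(0.6884,131.51°,3.2306) → tip=(-1.5478,1.7488,1.1537)
cmd 3: set κ=0.2580 → (κ,φ,ℓ)=(0.2580,131.51°,3.2306) → tip=(-0.8418,0.9512,2.8693)

-0.842 0.951 2.869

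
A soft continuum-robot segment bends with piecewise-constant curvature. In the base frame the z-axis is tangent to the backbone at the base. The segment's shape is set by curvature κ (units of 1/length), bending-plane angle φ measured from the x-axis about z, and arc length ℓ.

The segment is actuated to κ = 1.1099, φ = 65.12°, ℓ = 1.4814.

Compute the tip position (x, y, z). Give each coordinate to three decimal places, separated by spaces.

θ = κ·ℓ = 1.1099 × 1.4814 = 1.64421 rad
ρ = (1 − cos θ)/κ = (1 − -0.07334)/1.1099 = 0.96706
z = sin θ / κ = 0.99731/1.1099 = 0.89856
x = ρ cos φ = 0.96706 × cos(65.12°) = 0.40686
y = ρ sin φ = 0.96706 × sin(65.12°) = 0.87731

0.407 0.877 0.899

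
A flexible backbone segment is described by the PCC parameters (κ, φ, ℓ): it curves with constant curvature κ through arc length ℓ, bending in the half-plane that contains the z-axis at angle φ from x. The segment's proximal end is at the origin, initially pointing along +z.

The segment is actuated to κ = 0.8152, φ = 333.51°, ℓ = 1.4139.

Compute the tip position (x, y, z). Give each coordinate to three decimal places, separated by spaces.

0.652 -0.325 1.121

θ = κ·ℓ = 0.8152 × 1.4139 = 1.15261 rad
ρ = (1 − cos θ)/κ = (1 − 0.40610)/0.8152 = 0.72853
z = sin θ / κ = 0.91383/0.8152 = 1.12099
x = ρ cos φ = 0.72853 × cos(333.51°) = 0.65204
y = ρ sin φ = 0.72853 × sin(333.51°) = -0.32495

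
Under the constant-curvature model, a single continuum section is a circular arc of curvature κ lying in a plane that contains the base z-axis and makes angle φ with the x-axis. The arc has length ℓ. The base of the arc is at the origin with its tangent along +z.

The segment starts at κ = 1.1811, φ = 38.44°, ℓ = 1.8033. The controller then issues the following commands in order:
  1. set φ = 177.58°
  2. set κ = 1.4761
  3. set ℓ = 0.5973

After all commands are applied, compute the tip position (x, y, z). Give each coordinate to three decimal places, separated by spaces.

initial: κ=1.1811, φ=38.44°, ℓ=1.8033
cmd 1: set φ=177.58° → (κ,φ,ℓ)=(1.1811,177.58°,1.8033) → tip=(-1.2946,0.0547,0.7178)
cmd 2: set κ=1.4761 → (κ,φ,ℓ)=(1.4761,177.58°,1.8033) → tip=(-1.2773,0.0540,0.3127)
cmd 3: set ℓ=0.5973 → (κ,φ,ℓ)=(1.4761,177.58°,0.5973) → tip=(-0.2465,0.0104,0.5229)

-0.246 0.010 0.523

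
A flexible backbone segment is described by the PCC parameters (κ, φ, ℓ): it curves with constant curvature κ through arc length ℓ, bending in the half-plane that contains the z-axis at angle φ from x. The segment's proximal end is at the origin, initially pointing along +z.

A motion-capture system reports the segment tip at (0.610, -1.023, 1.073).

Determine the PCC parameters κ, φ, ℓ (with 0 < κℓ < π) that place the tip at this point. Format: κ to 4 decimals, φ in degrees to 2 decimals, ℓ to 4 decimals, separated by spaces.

ρ = √(x²+y²) = √(0.610² + -1.023²) = 1.19106
φ = atan2(y, x) mod 360° = atan2(-1.023, 0.610) = 300.8070°
|p|² = ρ² + z² = 1.19106² + 1.073² = 2.56996
κ = 2ρ / |p|² = 2×1.19106 / 2.56996 = 0.92691
θ = 2·atan2(ρ, z) = 2·atan2(1.19106, 1.073) = 1.67499 rad
ℓ = θ/κ = 1.67499/0.92691 = 1.80707

0.9269 300.81 1.8071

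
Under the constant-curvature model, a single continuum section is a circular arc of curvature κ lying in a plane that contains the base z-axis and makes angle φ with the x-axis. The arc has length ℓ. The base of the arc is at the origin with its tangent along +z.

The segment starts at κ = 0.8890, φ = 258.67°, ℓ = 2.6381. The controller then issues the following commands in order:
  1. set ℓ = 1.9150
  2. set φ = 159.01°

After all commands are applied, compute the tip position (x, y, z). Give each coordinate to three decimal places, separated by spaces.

initial: κ=0.8890, φ=258.67°, ℓ=2.6381
cmd 1: set ℓ=1.9150 → (κ,φ,ℓ)=(0.8890,258.67°,1.9150) → tip=(-0.2500,-1.2477,1.1151)
cmd 2: set φ=159.01° → (κ,φ,ℓ)=(0.8890,159.01°,1.9150) → tip=(-1.1881,0.4558,1.1151)

-1.188 0.456 1.115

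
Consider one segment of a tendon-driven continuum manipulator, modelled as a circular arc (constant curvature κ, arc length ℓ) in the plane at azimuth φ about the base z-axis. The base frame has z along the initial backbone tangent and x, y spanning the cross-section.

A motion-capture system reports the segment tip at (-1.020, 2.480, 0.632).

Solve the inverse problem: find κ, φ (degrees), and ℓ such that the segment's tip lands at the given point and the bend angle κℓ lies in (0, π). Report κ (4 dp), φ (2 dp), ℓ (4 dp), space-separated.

0.7066 112.36 3.7910

ρ = √(x²+y²) = √(-1.020² + 2.480²) = 2.68157
φ = atan2(y, x) mod 360° = atan2(2.480, -1.020) = 112.3569°
|p|² = ρ² + z² = 2.68157² + 0.632² = 7.59022
κ = 2ρ / |p|² = 2×2.68157 / 7.59022 = 0.70658
θ = 2·atan2(ρ, z) = 2·atan2(2.68157, 0.632) = 2.67867 rad
ℓ = θ/κ = 2.67867/0.70658 = 3.79102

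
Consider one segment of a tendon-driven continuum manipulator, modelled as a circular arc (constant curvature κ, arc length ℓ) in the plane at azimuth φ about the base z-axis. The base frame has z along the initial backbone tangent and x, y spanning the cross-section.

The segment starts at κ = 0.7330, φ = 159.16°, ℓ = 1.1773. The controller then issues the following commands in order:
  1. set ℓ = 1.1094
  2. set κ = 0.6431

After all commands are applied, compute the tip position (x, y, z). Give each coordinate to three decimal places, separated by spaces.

initial: κ=0.7330, φ=159.16°, ℓ=1.1773
cmd 1: set ℓ=1.1094 → (κ,φ,ℓ)=(0.7330,159.16°,1.1094) → tip=(-0.3988,0.1518,0.9911)
cmd 2: set κ=0.6431 → (κ,φ,ℓ)=(0.6431,159.16°,1.1094) → tip=(-0.3544,0.1349,1.0176)

-0.354 0.135 1.018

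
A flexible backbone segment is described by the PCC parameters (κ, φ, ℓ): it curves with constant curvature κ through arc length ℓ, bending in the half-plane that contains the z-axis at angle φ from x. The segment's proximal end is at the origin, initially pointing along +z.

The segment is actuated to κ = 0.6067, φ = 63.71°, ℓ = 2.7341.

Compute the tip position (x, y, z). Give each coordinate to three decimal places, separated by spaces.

0.794 1.608 1.642

θ = κ·ℓ = 0.6067 × 2.7341 = 1.65878 rad
ρ = (1 − cos θ)/κ = (1 − -0.08787)/0.6067 = 1.79309
z = sin θ / κ = 0.99613/0.6067 = 1.64189
x = ρ cos φ = 1.79309 × cos(63.71°) = 0.79419
y = ρ sin φ = 1.79309 × sin(63.71°) = 1.60762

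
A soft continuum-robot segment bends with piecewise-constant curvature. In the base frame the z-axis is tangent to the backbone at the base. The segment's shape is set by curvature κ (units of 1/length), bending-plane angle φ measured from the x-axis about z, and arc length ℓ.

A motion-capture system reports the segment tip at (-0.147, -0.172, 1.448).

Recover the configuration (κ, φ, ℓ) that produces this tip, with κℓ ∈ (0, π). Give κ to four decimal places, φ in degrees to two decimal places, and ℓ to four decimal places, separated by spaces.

ρ = √(x²+y²) = √(-0.147² + -0.172²) = 0.22626
φ = atan2(y, x) mod 360° = atan2(-0.172, -0.147) = 229.4811°
|p|² = ρ² + z² = 0.22626² + 1.448² = 2.14790
κ = 2ρ / |p|² = 2×0.22626 / 2.14790 = 0.21068
θ = 2·atan2(ρ, z) = 2·atan2(0.22626, 1.448) = 0.31001 rad
ℓ = θ/κ = 0.31001/0.21068 = 1.47146

0.2107 229.48 1.4715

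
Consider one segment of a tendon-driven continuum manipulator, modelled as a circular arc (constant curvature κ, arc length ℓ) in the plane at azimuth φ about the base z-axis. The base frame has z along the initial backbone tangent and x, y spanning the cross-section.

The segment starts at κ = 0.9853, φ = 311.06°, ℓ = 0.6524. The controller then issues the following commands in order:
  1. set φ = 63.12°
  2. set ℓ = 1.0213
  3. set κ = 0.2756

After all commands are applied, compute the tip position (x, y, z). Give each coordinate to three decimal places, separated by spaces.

0.065 0.127 1.008

initial: κ=0.9853, φ=311.06°, ℓ=0.6524
cmd 1: set φ=63.12° → (κ,φ,ℓ)=(0.9853,63.12°,0.6524) → tip=(0.0916,0.1807,0.6084)
cmd 2: set ℓ=1.0213 → (κ,φ,ℓ)=(0.9853,63.12°,1.0213) → tip=(0.2134,0.4209,0.8575)
cmd 3: set κ=0.2756 → (κ,φ,ℓ)=(0.2756,63.12°,1.0213) → tip=(0.0646,0.1274,1.0079)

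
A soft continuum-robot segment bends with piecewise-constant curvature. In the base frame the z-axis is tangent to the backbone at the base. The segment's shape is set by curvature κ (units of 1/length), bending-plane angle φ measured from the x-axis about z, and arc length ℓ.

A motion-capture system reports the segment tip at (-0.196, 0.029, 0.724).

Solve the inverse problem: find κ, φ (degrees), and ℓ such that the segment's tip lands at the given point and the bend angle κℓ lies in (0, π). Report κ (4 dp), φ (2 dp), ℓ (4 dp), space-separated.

ρ = √(x²+y²) = √(-0.196² + 0.029²) = 0.19813
φ = atan2(y, x) mod 360° = atan2(0.029, -0.196) = 171.5836°
|p|² = ρ² + z² = 0.19813² + 0.724² = 0.56343
κ = 2ρ / |p|² = 2×0.19813 / 0.56343 = 0.70331
θ = 2·atan2(ρ, z) = 2·atan2(0.19813, 0.724) = 0.53425 rad
ℓ = θ/κ = 0.53425/0.70331 = 0.75962

0.7033 171.58 0.7596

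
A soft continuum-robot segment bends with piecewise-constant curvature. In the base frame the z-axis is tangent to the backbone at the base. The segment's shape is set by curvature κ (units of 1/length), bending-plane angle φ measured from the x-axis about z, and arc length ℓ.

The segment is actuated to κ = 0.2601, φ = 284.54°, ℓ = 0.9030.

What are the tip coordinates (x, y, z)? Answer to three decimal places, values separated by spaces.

θ = κ·ℓ = 0.2601 × 0.9030 = 0.23487 rad
ρ = (1 − cos θ)/κ = (1 − 0.97254)/0.2601 = 0.10556
z = sin θ / κ = 0.23272/0.2601 = 0.89472
x = ρ cos φ = 0.10556 × cos(284.54°) = 0.02650
y = ρ sin φ = 0.10556 × sin(284.54°) = -0.10218

0.027 -0.102 0.895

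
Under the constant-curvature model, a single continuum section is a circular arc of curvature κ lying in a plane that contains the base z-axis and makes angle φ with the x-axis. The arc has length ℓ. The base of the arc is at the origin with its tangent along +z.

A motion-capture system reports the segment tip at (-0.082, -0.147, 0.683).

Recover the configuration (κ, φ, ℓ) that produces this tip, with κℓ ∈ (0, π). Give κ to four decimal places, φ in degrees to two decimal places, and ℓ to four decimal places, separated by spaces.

ρ = √(x²+y²) = √(-0.082² + -0.147²) = 0.16832
φ = atan2(y, x) mod 360° = atan2(-0.147, -0.082) = 240.8462°
|p|² = ρ² + z² = 0.16832² + 0.683² = 0.49482
κ = 2ρ / |p|² = 2×0.16832 / 0.49482 = 0.68034
θ = 2·atan2(ρ, z) = 2·atan2(0.16832, 0.683) = 0.48327 rad
ℓ = θ/κ = 0.48327/0.68034 = 0.71033

0.6803 240.85 0.7103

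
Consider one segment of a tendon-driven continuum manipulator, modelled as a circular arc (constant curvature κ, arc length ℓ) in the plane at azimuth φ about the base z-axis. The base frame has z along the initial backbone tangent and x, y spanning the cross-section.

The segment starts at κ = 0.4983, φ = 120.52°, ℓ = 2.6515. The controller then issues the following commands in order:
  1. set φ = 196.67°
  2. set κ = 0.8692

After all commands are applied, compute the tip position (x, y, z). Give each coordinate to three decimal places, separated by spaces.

initial: κ=0.4983, φ=120.52°, ℓ=2.6515
cmd 1: set φ=196.67° → (κ,φ,ℓ)=(0.4983,196.67°,2.6515) → tip=(-1.4477,-0.4335,1.9447)
cmd 2: set κ=0.8692 → (κ,φ,ℓ)=(0.8692,196.67°,2.6515) → tip=(-1.8403,-0.5511,0.8543)

-1.840 -0.551 0.854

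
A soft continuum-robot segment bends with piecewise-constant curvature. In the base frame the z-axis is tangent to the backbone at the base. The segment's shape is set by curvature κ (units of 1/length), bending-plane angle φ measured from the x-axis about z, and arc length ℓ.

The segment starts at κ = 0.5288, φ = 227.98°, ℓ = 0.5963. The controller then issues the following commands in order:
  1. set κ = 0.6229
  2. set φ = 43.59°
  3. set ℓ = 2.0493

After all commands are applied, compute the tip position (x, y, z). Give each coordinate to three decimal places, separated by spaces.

0.826 0.786 1.536

initial: κ=0.5288, φ=227.98°, ℓ=0.5963
cmd 1: set κ=0.6229 → (κ,φ,ℓ)=(0.6229,227.98°,0.5963) → tip=(-0.0733,-0.0813,0.5827)
cmd 2: set φ=43.59° → (κ,φ,ℓ)=(0.6229,43.59°,0.5963) → tip=(0.0793,0.0755,0.5827)
cmd 3: set ℓ=2.0493 → (κ,φ,ℓ)=(0.6229,43.59°,2.0493) → tip=(0.8255,0.7858,1.5364)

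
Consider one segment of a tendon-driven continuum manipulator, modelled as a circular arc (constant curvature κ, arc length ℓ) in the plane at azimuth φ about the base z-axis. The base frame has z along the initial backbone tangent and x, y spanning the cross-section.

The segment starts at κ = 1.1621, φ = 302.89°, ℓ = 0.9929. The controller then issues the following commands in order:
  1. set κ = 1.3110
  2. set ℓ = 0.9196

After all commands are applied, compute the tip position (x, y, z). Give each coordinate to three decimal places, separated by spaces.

0.266 -0.412 0.712

initial: κ=1.1621, φ=302.89°, ℓ=0.9929
cmd 1: set κ=1.3110 → (κ,φ,ℓ)=(1.3110,302.89°,0.9929) → tip=(0.3041,-0.4702,0.7353)
cmd 2: set ℓ=0.9196 → (κ,φ,ℓ)=(1.3110,302.89°,0.9196) → tip=(0.2663,-0.4118,0.7125)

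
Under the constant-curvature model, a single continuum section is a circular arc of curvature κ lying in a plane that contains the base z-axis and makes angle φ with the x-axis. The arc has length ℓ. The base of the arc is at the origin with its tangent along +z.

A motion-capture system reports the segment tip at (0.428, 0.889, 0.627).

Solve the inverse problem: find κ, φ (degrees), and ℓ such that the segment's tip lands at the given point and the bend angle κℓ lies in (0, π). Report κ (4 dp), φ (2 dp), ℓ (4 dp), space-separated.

1.4439 64.29 1.3916

ρ = √(x²+y²) = √(0.428² + 0.889²) = 0.98666
φ = atan2(y, x) mod 360° = atan2(0.889, 0.428) = 64.2920°
|p|² = ρ² + z² = 0.98666² + 0.627² = 1.36663
κ = 2ρ / |p|² = 2×0.98666 / 1.36663 = 1.44393
θ = 2·atan2(ρ, z) = 2·atan2(0.98666, 0.627) = 2.00940 rad
ℓ = θ/κ = 2.00940/1.44393 = 1.39162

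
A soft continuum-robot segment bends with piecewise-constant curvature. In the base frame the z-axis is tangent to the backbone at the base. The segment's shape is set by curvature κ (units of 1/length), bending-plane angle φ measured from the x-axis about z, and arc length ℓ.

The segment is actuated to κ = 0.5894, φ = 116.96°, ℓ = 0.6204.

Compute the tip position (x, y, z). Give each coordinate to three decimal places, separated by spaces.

θ = κ·ℓ = 0.5894 × 0.6204 = 0.36566 rad
ρ = (1 − cos θ)/κ = (1 − 0.93389)/0.5894 = 0.11217
z = sin θ / κ = 0.35757/0.5894 = 0.60667
x = ρ cos φ = 0.11217 × cos(116.96°) = -0.05085
y = ρ sin φ = 0.11217 × sin(116.96°) = 0.09998

-0.051 0.100 0.607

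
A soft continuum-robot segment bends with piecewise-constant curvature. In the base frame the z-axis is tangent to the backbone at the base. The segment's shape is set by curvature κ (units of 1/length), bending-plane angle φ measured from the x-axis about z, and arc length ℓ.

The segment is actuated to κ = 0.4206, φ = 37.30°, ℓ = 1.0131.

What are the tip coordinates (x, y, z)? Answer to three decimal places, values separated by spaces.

0.169 0.129 0.983

θ = κ·ℓ = 0.4206 × 1.0131 = 0.42611 rad
ρ = (1 − cos θ)/κ = (1 − 0.91058)/0.4206 = 0.21260
z = sin θ / κ = 0.41333/0.4206 = 0.98272
x = ρ cos φ = 0.21260 × cos(37.30°) = 0.16912
y = ρ sin φ = 0.21260 × sin(37.30°) = 0.12883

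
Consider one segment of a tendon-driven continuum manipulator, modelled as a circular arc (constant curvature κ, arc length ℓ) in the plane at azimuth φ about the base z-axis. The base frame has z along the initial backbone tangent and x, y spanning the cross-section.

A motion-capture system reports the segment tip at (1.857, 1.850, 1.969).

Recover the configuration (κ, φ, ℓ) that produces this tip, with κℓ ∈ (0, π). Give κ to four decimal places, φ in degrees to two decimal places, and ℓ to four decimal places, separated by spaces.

ρ = √(x²+y²) = √(1.857² + 1.850²) = 2.62125
φ = atan2(y, x) mod 360° = atan2(1.850, 1.857) = 44.8918°
|p|² = ρ² + z² = 2.62125² + 1.969² = 10.74791
κ = 2ρ / |p|² = 2×2.62125 / 10.74791 = 0.48777
θ = 2·atan2(ρ, z) = 2·atan2(2.62125, 1.969) = 1.85310 rad
ℓ = θ/κ = 1.85310/0.48777 = 3.79912

0.4878 44.89 3.7991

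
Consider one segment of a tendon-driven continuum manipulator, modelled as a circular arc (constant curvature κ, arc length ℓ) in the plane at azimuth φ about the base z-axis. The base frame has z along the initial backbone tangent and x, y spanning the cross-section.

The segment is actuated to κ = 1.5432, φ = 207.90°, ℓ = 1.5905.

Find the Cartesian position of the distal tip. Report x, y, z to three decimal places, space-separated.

-1.015 -0.538 0.411

θ = κ·ℓ = 1.5432 × 1.5905 = 2.45446 rad
ρ = (1 − cos θ)/κ = (1 − -0.77307)/1.5432 = 1.14896
z = sin θ / κ = 0.63432/1.5432 = 0.41104
x = ρ cos φ = 1.14896 × cos(207.90°) = -1.01541
y = ρ sin φ = 1.14896 × sin(207.90°) = -0.53763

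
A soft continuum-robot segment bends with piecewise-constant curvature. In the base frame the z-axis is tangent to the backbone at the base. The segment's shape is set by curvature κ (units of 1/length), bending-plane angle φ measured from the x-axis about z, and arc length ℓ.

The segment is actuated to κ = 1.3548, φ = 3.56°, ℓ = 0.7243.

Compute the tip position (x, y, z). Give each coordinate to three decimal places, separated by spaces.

θ = κ·ℓ = 1.3548 × 0.7243 = 0.98128 rad
ρ = (1 − cos θ)/κ = (1 − 0.55596)/1.3548 = 0.32775
z = sin θ / κ = 0.83121/1.3548 = 0.61353
x = ρ cos φ = 0.32775 × cos(3.56°) = 0.32712
y = ρ sin φ = 0.32775 × sin(3.56°) = 0.02035

0.327 0.020 0.614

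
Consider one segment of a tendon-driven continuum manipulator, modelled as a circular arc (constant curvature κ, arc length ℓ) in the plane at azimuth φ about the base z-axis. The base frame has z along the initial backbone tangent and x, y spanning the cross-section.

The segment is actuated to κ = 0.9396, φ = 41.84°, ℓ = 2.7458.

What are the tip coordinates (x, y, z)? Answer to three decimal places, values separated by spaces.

1.464 1.311 0.567

θ = κ·ℓ = 0.9396 × 2.7458 = 2.57995 rad
ρ = (1 − cos θ)/κ = (1 − -0.84638)/0.9396 = 1.96507
z = sin θ / κ = 0.53257/0.9396 = 0.56681
x = ρ cos φ = 1.96507 × cos(41.84°) = 1.46400
y = ρ sin φ = 1.96507 × sin(41.84°) = 1.31081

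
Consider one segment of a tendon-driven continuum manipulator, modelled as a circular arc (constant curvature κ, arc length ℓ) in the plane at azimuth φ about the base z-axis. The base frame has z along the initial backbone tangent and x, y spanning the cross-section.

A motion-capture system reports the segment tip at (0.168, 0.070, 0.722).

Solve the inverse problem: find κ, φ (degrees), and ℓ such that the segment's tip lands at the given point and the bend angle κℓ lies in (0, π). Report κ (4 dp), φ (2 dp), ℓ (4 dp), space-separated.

ρ = √(x²+y²) = √(0.168² + 0.070²) = 0.18200
φ = atan2(y, x) mod 360° = atan2(0.070, 0.168) = 22.6199°
|p|² = ρ² + z² = 0.18200² + 0.722² = 0.55441
κ = 2ρ / |p|² = 2×0.18200 / 0.55441 = 0.65656
θ = 2·atan2(ρ, z) = 2·atan2(0.18200, 0.722) = 0.49387 rad
ℓ = θ/κ = 0.49387/0.65656 = 0.75221

0.6566 22.62 0.7522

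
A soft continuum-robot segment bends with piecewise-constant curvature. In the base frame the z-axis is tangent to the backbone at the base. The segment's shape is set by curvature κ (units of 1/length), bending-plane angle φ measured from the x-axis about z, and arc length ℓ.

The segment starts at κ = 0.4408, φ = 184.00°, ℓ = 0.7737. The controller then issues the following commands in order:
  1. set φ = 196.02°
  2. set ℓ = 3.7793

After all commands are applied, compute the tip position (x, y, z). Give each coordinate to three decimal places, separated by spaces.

initial: κ=0.4408, φ=184.00°, ℓ=0.7737
cmd 1: set φ=196.02° → (κ,φ,ℓ)=(0.4408,196.02°,0.7737) → tip=(-0.1256,-0.0361,0.7588)
cmd 2: set ℓ=3.7793 → (κ,φ,ℓ)=(0.4408,196.02°,3.7793) → tip=(-2.3876,-0.6855,2.2583)

-2.388 -0.686 2.258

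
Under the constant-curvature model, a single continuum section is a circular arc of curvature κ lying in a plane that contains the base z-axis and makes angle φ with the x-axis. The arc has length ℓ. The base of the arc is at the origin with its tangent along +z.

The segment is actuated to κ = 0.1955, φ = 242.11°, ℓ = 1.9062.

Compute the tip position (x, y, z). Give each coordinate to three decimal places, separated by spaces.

-0.164 -0.310 1.862

θ = κ·ℓ = 0.1955 × 1.9062 = 0.37266 rad
ρ = (1 − cos θ)/κ = (1 − 0.93136)/0.1955 = 0.35109
z = sin θ / κ = 0.36410/0.1955 = 1.86238
x = ρ cos φ = 0.35109 × cos(242.11°) = -0.16423
y = ρ sin φ = 0.35109 × sin(242.11°) = -0.31031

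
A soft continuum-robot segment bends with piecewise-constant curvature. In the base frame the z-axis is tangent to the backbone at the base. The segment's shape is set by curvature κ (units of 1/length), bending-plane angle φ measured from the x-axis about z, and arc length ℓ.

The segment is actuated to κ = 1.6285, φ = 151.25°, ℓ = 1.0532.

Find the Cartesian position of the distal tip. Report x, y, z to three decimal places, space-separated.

θ = κ·ℓ = 1.6285 × 1.0532 = 1.71514 rad
ρ = (1 − cos θ)/κ = (1 − -0.14384)/1.6285 = 0.70239
z = sin θ / κ = 0.98960/1.6285 = 0.60768
x = ρ cos φ = 0.70239 × cos(151.25°) = -0.61580
y = ρ sin φ = 0.70239 × sin(151.25°) = 0.33784

-0.616 0.338 0.608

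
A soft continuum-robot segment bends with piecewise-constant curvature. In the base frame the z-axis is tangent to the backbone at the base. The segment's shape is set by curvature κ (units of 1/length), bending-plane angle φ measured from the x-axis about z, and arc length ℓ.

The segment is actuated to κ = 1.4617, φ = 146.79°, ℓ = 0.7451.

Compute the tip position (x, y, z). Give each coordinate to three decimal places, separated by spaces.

-0.307 0.201 0.606

θ = κ·ℓ = 1.4617 × 0.7451 = 1.08911 rad
ρ = (1 − cos θ)/κ = (1 − 0.46327)/1.4617 = 0.36719
z = sin θ / κ = 0.88622/1.4617 = 0.60629
x = ρ cos φ = 0.36719 × cos(146.79°) = -0.30722
y = ρ sin φ = 0.36719 × sin(146.79°) = 0.20112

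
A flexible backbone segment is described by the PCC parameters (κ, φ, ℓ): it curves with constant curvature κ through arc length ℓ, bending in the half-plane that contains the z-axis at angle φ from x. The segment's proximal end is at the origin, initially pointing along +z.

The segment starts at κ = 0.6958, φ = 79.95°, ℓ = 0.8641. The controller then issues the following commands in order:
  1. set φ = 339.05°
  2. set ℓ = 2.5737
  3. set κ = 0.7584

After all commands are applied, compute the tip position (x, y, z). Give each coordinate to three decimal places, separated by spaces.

1.689 -0.647 1.224

initial: κ=0.6958, φ=79.95°, ℓ=0.8641
cmd 1: set φ=339.05° → (κ,φ,ℓ)=(0.6958,339.05°,0.8641) → tip=(0.2354,-0.0901,0.8130)
cmd 2: set ℓ=2.5737 → (κ,φ,ℓ)=(0.6958,339.05°,2.5737) → tip=(1.6351,-0.6260,1.4026)
cmd 3: set κ=0.7584 → (κ,φ,ℓ)=(0.7584,339.05°,2.5737) → tip=(1.6894,-0.6468,1.2240)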